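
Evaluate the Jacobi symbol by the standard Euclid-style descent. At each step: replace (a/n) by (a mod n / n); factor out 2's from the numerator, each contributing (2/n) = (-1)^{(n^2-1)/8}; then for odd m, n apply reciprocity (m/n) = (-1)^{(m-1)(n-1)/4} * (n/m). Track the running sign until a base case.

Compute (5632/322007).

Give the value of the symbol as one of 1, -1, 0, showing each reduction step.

factor out 2^9: 5632 = 2^9·11; with 322007 mod 8 = 7, (2/322007) = +1; sign now +1; continue with (11/322007)
flip (11/322007) -> (322007/11): both odd, 11 mod 4 = 3, 322007 mod 4 = 3, so the flip contributes -1; sign now -1
(322007/11): 322007 mod 11 = 4, so (322007/11) = (4/11)
factor out 2^2: 4 = 2^2·1; with 11 mod 8 = 3, (2/11) = -1; sign now -1; continue with (1/11)
reached (1/11) = 1, so the symbol is -1

-1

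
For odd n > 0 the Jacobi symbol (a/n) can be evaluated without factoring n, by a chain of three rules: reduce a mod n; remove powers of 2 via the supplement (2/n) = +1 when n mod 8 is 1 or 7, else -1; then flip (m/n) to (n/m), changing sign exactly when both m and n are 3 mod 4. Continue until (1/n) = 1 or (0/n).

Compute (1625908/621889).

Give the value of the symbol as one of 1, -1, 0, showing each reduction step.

-1

(1625908/621889) = (382130/621889)   [reduce mod 621889]
382130 = 2^1·191065; (2/621889) = +1 since 621889 mod 8 = 1, so (382130/621889) = (+1)^1·(191065/621889); sign now +1
reciprocity: (191065/621889) = +1·(621889/191065) since 191065 mod 4 = 1, 621889 mod 4 = 1; sign now +1
(621889/191065) = (48694/191065)   [reduce mod 191065]
48694 = 2^1·24347; (2/191065) = +1 since 191065 mod 8 = 1, so (48694/191065) = (+1)^1·(24347/191065); sign now +1
reciprocity: (24347/191065) = +1·(191065/24347) since 24347 mod 4 = 3, 191065 mod 4 = 1; sign now +1
(191065/24347) = (20636/24347)   [reduce mod 24347]
20636 = 2^2·5159; (2/24347) = -1 since 24347 mod 8 = 3, so (20636/24347) = (-1)^2·(5159/24347); sign now +1
reciprocity: (5159/24347) = -1·(24347/5159) since 5159 mod 4 = 3, 24347 mod 4 = 3; sign now -1
(24347/5159) = (3711/5159)   [reduce mod 5159]
reciprocity: (3711/5159) = -1·(5159/3711) since 3711 mod 4 = 3, 5159 mod 4 = 3; sign now +1
(5159/3711) = (1448/3711)   [reduce mod 3711]
1448 = 2^3·181; (2/3711) = +1 since 3711 mod 8 = 7, so (1448/3711) = (+1)^3·(181/3711); sign now +1
reciprocity: (181/3711) = +1·(3711/181) since 181 mod 4 = 1, 3711 mod 4 = 3; sign now +1
(3711/181) = (91/181)   [reduce mod 181]
reciprocity: (91/181) = +1·(181/91) since 91 mod 4 = 3, 181 mod 4 = 1; sign now +1
(181/91) = (90/91)   [reduce mod 91]
90 = 2^1·45; (2/91) = -1 since 91 mod 8 = 3, so (90/91) = (-1)^1·(45/91); sign now -1
reciprocity: (45/91) = +1·(91/45) since 45 mod 4 = 1, 91 mod 4 = 3; sign now -1
(91/45) = (1/45)   [reduce mod 45]
(1/45) = 1; final value = sign = -1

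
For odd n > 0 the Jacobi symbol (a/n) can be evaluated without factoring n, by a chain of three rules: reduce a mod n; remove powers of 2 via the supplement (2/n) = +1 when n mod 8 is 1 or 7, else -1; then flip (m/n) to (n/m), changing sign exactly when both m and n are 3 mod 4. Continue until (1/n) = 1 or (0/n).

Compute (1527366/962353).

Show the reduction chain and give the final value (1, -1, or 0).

-1

(1527366/962353): 1527366 mod 962353 = 565013, so (1527366/962353) = (565013/962353)
flip (565013/962353) -> (962353/565013): both odd, 565013 mod 4 = 1, 962353 mod 4 = 1, so the flip contributes +1; sign now +1
(962353/565013): 962353 mod 565013 = 397340, so (962353/565013) = (397340/565013)
factor out 2^2: 397340 = 2^2·99335; with 565013 mod 8 = 5, (2/565013) = -1; sign now +1; continue with (99335/565013)
flip (99335/565013) -> (565013/99335): both odd, 99335 mod 4 = 3, 565013 mod 4 = 1, so the flip contributes +1; sign now +1
(565013/99335): 565013 mod 99335 = 68338, so (565013/99335) = (68338/99335)
factor out 2^1: 68338 = 2^1·34169; with 99335 mod 8 = 7, (2/99335) = +1; sign now +1; continue with (34169/99335)
flip (34169/99335) -> (99335/34169): both odd, 34169 mod 4 = 1, 99335 mod 4 = 3, so the flip contributes +1; sign now +1
(99335/34169): 99335 mod 34169 = 30997, so (99335/34169) = (30997/34169)
flip (30997/34169) -> (34169/30997): both odd, 30997 mod 4 = 1, 34169 mod 4 = 1, so the flip contributes +1; sign now +1
(34169/30997): 34169 mod 30997 = 3172, so (34169/30997) = (3172/30997)
factor out 2^2: 3172 = 2^2·793; with 30997 mod 8 = 5, (2/30997) = -1; sign now +1; continue with (793/30997)
flip (793/30997) -> (30997/793): both odd, 793 mod 4 = 1, 30997 mod 4 = 1, so the flip contributes +1; sign now +1
(30997/793): 30997 mod 793 = 70, so (30997/793) = (70/793)
factor out 2^1: 70 = 2^1·35; with 793 mod 8 = 1, (2/793) = +1; sign now +1; continue with (35/793)
flip (35/793) -> (793/35): both odd, 35 mod 4 = 3, 793 mod 4 = 1, so the flip contributes +1; sign now +1
(793/35): 793 mod 35 = 23, so (793/35) = (23/35)
flip (23/35) -> (35/23): both odd, 23 mod 4 = 3, 35 mod 4 = 3, so the flip contributes -1; sign now -1
(35/23): 35 mod 23 = 12, so (35/23) = (12/23)
factor out 2^2: 12 = 2^2·3; with 23 mod 8 = 7, (2/23) = +1; sign now -1; continue with (3/23)
flip (3/23) -> (23/3): both odd, 3 mod 4 = 3, 23 mod 4 = 3, so the flip contributes -1; sign now +1
(23/3): 23 mod 3 = 2, so (23/3) = (2/3)
factor out 2^1: 2 = 2^1·1; with 3 mod 8 = 3, (2/3) = -1; sign now -1; continue with (1/3)
reached (1/3) = 1, so the symbol is -1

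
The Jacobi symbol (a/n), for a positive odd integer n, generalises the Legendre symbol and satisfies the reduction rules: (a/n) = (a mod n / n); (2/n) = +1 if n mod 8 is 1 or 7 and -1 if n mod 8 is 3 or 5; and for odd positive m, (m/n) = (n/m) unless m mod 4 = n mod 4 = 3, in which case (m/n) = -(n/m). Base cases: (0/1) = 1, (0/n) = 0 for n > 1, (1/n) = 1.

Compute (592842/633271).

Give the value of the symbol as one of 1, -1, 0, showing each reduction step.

factor out 2^1: 592842 = 2^1·296421; with 633271 mod 8 = 7, (2/633271) = +1; sign now +1; continue with (296421/633271)
flip (296421/633271) -> (633271/296421): both odd, 296421 mod 4 = 1, 633271 mod 4 = 3, so the flip contributes +1; sign now +1
(633271/296421): 633271 mod 296421 = 40429, so (633271/296421) = (40429/296421)
flip (40429/296421) -> (296421/40429): both odd, 40429 mod 4 = 1, 296421 mod 4 = 1, so the flip contributes +1; sign now +1
(296421/40429): 296421 mod 40429 = 13418, so (296421/40429) = (13418/40429)
factor out 2^1: 13418 = 2^1·6709; with 40429 mod 8 = 5, (2/40429) = -1; sign now -1; continue with (6709/40429)
flip (6709/40429) -> (40429/6709): both odd, 6709 mod 4 = 1, 40429 mod 4 = 1, so the flip contributes +1; sign now -1
(40429/6709): 40429 mod 6709 = 175, so (40429/6709) = (175/6709)
flip (175/6709) -> (6709/175): both odd, 175 mod 4 = 3, 6709 mod 4 = 1, so the flip contributes +1; sign now -1
(6709/175): 6709 mod 175 = 59, so (6709/175) = (59/175)
flip (59/175) -> (175/59): both odd, 59 mod 4 = 3, 175 mod 4 = 3, so the flip contributes -1; sign now +1
(175/59): 175 mod 59 = 57, so (175/59) = (57/59)
flip (57/59) -> (59/57): both odd, 57 mod 4 = 1, 59 mod 4 = 3, so the flip contributes +1; sign now +1
(59/57): 59 mod 57 = 2, so (59/57) = (2/57)
factor out 2^1: 2 = 2^1·1; with 57 mod 8 = 1, (2/57) = +1; sign now +1; continue with (1/57)
reached (1/57) = 1, so the symbol is +1

1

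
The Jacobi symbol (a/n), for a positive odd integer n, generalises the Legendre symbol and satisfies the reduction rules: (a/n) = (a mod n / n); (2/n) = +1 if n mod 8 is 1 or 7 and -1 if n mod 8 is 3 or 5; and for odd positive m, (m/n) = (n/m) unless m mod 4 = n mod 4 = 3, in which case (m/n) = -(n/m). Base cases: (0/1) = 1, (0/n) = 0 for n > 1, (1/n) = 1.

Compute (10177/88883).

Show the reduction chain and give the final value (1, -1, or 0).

1

flip (10177/88883) -> (88883/10177): both odd, 10177 mod 4 = 1, 88883 mod 4 = 3, so the flip contributes +1; sign now +1
(88883/10177): 88883 mod 10177 = 7467, so (88883/10177) = (7467/10177)
flip (7467/10177) -> (10177/7467): both odd, 7467 mod 4 = 3, 10177 mod 4 = 1, so the flip contributes +1; sign now +1
(10177/7467): 10177 mod 7467 = 2710, so (10177/7467) = (2710/7467)
factor out 2^1: 2710 = 2^1·1355; with 7467 mod 8 = 3, (2/7467) = -1; sign now -1; continue with (1355/7467)
flip (1355/7467) -> (7467/1355): both odd, 1355 mod 4 = 3, 7467 mod 4 = 3, so the flip contributes -1; sign now +1
(7467/1355): 7467 mod 1355 = 692, so (7467/1355) = (692/1355)
factor out 2^2: 692 = 2^2·173; with 1355 mod 8 = 3, (2/1355) = -1; sign now +1; continue with (173/1355)
flip (173/1355) -> (1355/173): both odd, 173 mod 4 = 1, 1355 mod 4 = 3, so the flip contributes +1; sign now +1
(1355/173): 1355 mod 173 = 144, so (1355/173) = (144/173)
factor out 2^4: 144 = 2^4·9; with 173 mod 8 = 5, (2/173) = -1; sign now +1; continue with (9/173)
flip (9/173) -> (173/9): both odd, 9 mod 4 = 1, 173 mod 4 = 1, so the flip contributes +1; sign now +1
(173/9): 173 mod 9 = 2, so (173/9) = (2/9)
factor out 2^1: 2 = 2^1·1; with 9 mod 8 = 1, (2/9) = +1; sign now +1; continue with (1/9)
reached (1/9) = 1, so the symbol is +1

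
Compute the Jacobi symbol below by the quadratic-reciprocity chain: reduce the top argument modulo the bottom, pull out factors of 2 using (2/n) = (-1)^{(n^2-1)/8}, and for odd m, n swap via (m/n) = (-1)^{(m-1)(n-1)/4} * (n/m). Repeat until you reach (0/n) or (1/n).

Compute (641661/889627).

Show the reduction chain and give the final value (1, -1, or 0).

1

reciprocity: (641661/889627) = +1·(889627/641661) since 641661 mod 4 = 1, 889627 mod 4 = 3; sign now +1
(889627/641661) = (247966/641661)   [reduce mod 641661]
247966 = 2^1·123983; (2/641661) = -1 since 641661 mod 8 = 5, so (247966/641661) = (-1)^1·(123983/641661); sign now -1
reciprocity: (123983/641661) = +1·(641661/123983) since 123983 mod 4 = 3, 641661 mod 4 = 1; sign now -1
(641661/123983) = (21746/123983)   [reduce mod 123983]
21746 = 2^1·10873; (2/123983) = +1 since 123983 mod 8 = 7, so (21746/123983) = (+1)^1·(10873/123983); sign now -1
reciprocity: (10873/123983) = +1·(123983/10873) since 10873 mod 4 = 1, 123983 mod 4 = 3; sign now -1
(123983/10873) = (4380/10873)   [reduce mod 10873]
4380 = 2^2·1095; (2/10873) = +1 since 10873 mod 8 = 1, so (4380/10873) = (+1)^2·(1095/10873); sign now -1
reciprocity: (1095/10873) = +1·(10873/1095) since 1095 mod 4 = 3, 10873 mod 4 = 1; sign now -1
(10873/1095) = (1018/1095)   [reduce mod 1095]
1018 = 2^1·509; (2/1095) = +1 since 1095 mod 8 = 7, so (1018/1095) = (+1)^1·(509/1095); sign now -1
reciprocity: (509/1095) = +1·(1095/509) since 509 mod 4 = 1, 1095 mod 4 = 3; sign now -1
(1095/509) = (77/509)   [reduce mod 509]
reciprocity: (77/509) = +1·(509/77) since 77 mod 4 = 1, 509 mod 4 = 1; sign now -1
(509/77) = (47/77)   [reduce mod 77]
reciprocity: (47/77) = +1·(77/47) since 47 mod 4 = 3, 77 mod 4 = 1; sign now -1
(77/47) = (30/47)   [reduce mod 47]
30 = 2^1·15; (2/47) = +1 since 47 mod 8 = 7, so (30/47) = (+1)^1·(15/47); sign now -1
reciprocity: (15/47) = -1·(47/15) since 15 mod 4 = 3, 47 mod 4 = 3; sign now +1
(47/15) = (2/15)   [reduce mod 15]
2 = 2^1·1; (2/15) = +1 since 15 mod 8 = 7, so (2/15) = (+1)^1·(1/15); sign now +1
(1/15) = 1; final value = sign = +1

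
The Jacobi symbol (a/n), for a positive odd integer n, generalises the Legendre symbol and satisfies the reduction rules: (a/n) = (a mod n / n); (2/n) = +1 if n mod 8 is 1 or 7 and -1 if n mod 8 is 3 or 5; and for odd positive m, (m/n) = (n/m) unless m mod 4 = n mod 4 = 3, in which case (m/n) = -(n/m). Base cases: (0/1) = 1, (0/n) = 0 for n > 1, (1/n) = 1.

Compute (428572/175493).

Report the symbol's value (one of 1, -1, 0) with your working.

(428572/175493): 428572 mod 175493 = 77586, so (428572/175493) = (77586/175493)
factor out 2^1: 77586 = 2^1·38793; with 175493 mod 8 = 5, (2/175493) = -1; sign now -1; continue with (38793/175493)
flip (38793/175493) -> (175493/38793): both odd, 38793 mod 4 = 1, 175493 mod 4 = 1, so the flip contributes +1; sign now -1
(175493/38793): 175493 mod 38793 = 20321, so (175493/38793) = (20321/38793)
flip (20321/38793) -> (38793/20321): both odd, 20321 mod 4 = 1, 38793 mod 4 = 1, so the flip contributes +1; sign now -1
(38793/20321): 38793 mod 20321 = 18472, so (38793/20321) = (18472/20321)
factor out 2^3: 18472 = 2^3·2309; with 20321 mod 8 = 1, (2/20321) = +1; sign now -1; continue with (2309/20321)
flip (2309/20321) -> (20321/2309): both odd, 2309 mod 4 = 1, 20321 mod 4 = 1, so the flip contributes +1; sign now -1
(20321/2309): 20321 mod 2309 = 1849, so (20321/2309) = (1849/2309)
flip (1849/2309) -> (2309/1849): both odd, 1849 mod 4 = 1, 2309 mod 4 = 1, so the flip contributes +1; sign now -1
(2309/1849): 2309 mod 1849 = 460, so (2309/1849) = (460/1849)
factor out 2^2: 460 = 2^2·115; with 1849 mod 8 = 1, (2/1849) = +1; sign now -1; continue with (115/1849)
flip (115/1849) -> (1849/115): both odd, 115 mod 4 = 3, 1849 mod 4 = 1, so the flip contributes +1; sign now -1
(1849/115): 1849 mod 115 = 9, so (1849/115) = (9/115)
flip (9/115) -> (115/9): both odd, 9 mod 4 = 1, 115 mod 4 = 3, so the flip contributes +1; sign now -1
(115/9): 115 mod 9 = 7, so (115/9) = (7/9)
flip (7/9) -> (9/7): both odd, 7 mod 4 = 3, 9 mod 4 = 1, so the flip contributes +1; sign now -1
(9/7): 9 mod 7 = 2, so (9/7) = (2/7)
factor out 2^1: 2 = 2^1·1; with 7 mod 8 = 7, (2/7) = +1; sign now -1; continue with (1/7)
reached (1/7) = 1, so the symbol is -1

-1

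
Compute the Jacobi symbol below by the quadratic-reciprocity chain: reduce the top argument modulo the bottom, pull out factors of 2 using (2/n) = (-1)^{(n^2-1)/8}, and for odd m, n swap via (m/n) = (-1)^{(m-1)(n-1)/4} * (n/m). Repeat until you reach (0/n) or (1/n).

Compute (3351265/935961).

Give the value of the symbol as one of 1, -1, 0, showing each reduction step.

(3351265/935961): 3351265 mod 935961 = 543382, so (3351265/935961) = (543382/935961)
factor out 2^1: 543382 = 2^1·271691; with 935961 mod 8 = 1, (2/935961) = +1; sign now +1; continue with (271691/935961)
flip (271691/935961) -> (935961/271691): both odd, 271691 mod 4 = 3, 935961 mod 4 = 1, so the flip contributes +1; sign now +1
(935961/271691): 935961 mod 271691 = 120888, so (935961/271691) = (120888/271691)
factor out 2^3: 120888 = 2^3·15111; with 271691 mod 8 = 3, (2/271691) = -1; sign now -1; continue with (15111/271691)
flip (15111/271691) -> (271691/15111): both odd, 15111 mod 4 = 3, 271691 mod 4 = 3, so the flip contributes -1; sign now +1
(271691/15111): 271691 mod 15111 = 14804, so (271691/15111) = (14804/15111)
factor out 2^2: 14804 = 2^2·3701; with 15111 mod 8 = 7, (2/15111) = +1; sign now +1; continue with (3701/15111)
flip (3701/15111) -> (15111/3701): both odd, 3701 mod 4 = 1, 15111 mod 4 = 3, so the flip contributes +1; sign now +1
(15111/3701): 15111 mod 3701 = 307, so (15111/3701) = (307/3701)
flip (307/3701) -> (3701/307): both odd, 307 mod 4 = 3, 3701 mod 4 = 1, so the flip contributes +1; sign now +1
(3701/307): 3701 mod 307 = 17, so (3701/307) = (17/307)
flip (17/307) -> (307/17): both odd, 17 mod 4 = 1, 307 mod 4 = 3, so the flip contributes +1; sign now +1
(307/17): 307 mod 17 = 1, so (307/17) = (1/17)
reached (1/17) = 1, so the symbol is +1

1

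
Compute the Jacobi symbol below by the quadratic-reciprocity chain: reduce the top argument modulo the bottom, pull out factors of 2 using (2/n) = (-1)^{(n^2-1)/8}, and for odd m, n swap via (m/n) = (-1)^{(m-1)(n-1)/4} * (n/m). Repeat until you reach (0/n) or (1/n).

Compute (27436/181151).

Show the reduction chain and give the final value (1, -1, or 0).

27436 = 2^2·6859; (2/181151) = +1 since 181151 mod 8 = 7, so (27436/181151) = (+1)^2·(6859/181151); sign now +1
reciprocity: (6859/181151) = -1·(181151/6859) since 6859 mod 4 = 3, 181151 mod 4 = 3; sign now -1
(181151/6859) = (2817/6859)   [reduce mod 6859]
reciprocity: (2817/6859) = +1·(6859/2817) since 2817 mod 4 = 1, 6859 mod 4 = 3; sign now -1
(6859/2817) = (1225/2817)   [reduce mod 2817]
reciprocity: (1225/2817) = +1·(2817/1225) since 1225 mod 4 = 1, 2817 mod 4 = 1; sign now -1
(2817/1225) = (367/1225)   [reduce mod 1225]
reciprocity: (367/1225) = +1·(1225/367) since 367 mod 4 = 3, 1225 mod 4 = 1; sign now -1
(1225/367) = (124/367)   [reduce mod 367]
124 = 2^2·31; (2/367) = +1 since 367 mod 8 = 7, so (124/367) = (+1)^2·(31/367); sign now -1
reciprocity: (31/367) = -1·(367/31) since 31 mod 4 = 3, 367 mod 4 = 3; sign now +1
(367/31) = (26/31)   [reduce mod 31]
26 = 2^1·13; (2/31) = +1 since 31 mod 8 = 7, so (26/31) = (+1)^1·(13/31); sign now +1
reciprocity: (13/31) = +1·(31/13) since 13 mod 4 = 1, 31 mod 4 = 3; sign now +1
(31/13) = (5/13)   [reduce mod 13]
reciprocity: (5/13) = +1·(13/5) since 5 mod 4 = 1, 13 mod 4 = 1; sign now +1
(13/5) = (3/5)   [reduce mod 5]
reciprocity: (3/5) = +1·(5/3) since 3 mod 4 = 3, 5 mod 4 = 1; sign now +1
(5/3) = (2/3)   [reduce mod 3]
2 = 2^1·1; (2/3) = -1 since 3 mod 8 = 3, so (2/3) = (-1)^1·(1/3); sign now -1
(1/3) = 1; final value = sign = -1

-1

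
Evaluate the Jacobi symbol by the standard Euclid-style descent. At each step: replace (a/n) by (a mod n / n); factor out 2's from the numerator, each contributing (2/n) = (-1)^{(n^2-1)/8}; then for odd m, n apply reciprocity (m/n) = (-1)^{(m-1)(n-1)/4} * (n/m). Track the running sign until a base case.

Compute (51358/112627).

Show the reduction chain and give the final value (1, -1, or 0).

51358 = 2^1·25679; (2/112627) = -1 since 112627 mod 8 = 3, so (51358/112627) = (-1)^1·(25679/112627); sign now -1
reciprocity: (25679/112627) = -1·(112627/25679) since 25679 mod 4 = 3, 112627 mod 4 = 3; sign now +1
(112627/25679) = (9911/25679)   [reduce mod 25679]
reciprocity: (9911/25679) = -1·(25679/9911) since 9911 mod 4 = 3, 25679 mod 4 = 3; sign now -1
(25679/9911) = (5857/9911)   [reduce mod 9911]
reciprocity: (5857/9911) = +1·(9911/5857) since 5857 mod 4 = 1, 9911 mod 4 = 3; sign now -1
(9911/5857) = (4054/5857)   [reduce mod 5857]
4054 = 2^1·2027; (2/5857) = +1 since 5857 mod 8 = 1, so (4054/5857) = (+1)^1·(2027/5857); sign now -1
reciprocity: (2027/5857) = +1·(5857/2027) since 2027 mod 4 = 3, 5857 mod 4 = 1; sign now -1
(5857/2027) = (1803/2027)   [reduce mod 2027]
reciprocity: (1803/2027) = -1·(2027/1803) since 1803 mod 4 = 3, 2027 mod 4 = 3; sign now +1
(2027/1803) = (224/1803)   [reduce mod 1803]
224 = 2^5·7; (2/1803) = -1 since 1803 mod 8 = 3, so (224/1803) = (-1)^5·(7/1803); sign now -1
reciprocity: (7/1803) = -1·(1803/7) since 7 mod 4 = 3, 1803 mod 4 = 3; sign now +1
(1803/7) = (4/7)   [reduce mod 7]
4 = 2^2·1; (2/7) = +1 since 7 mod 8 = 7, so (4/7) = (+1)^2·(1/7); sign now +1
(1/7) = 1; final value = sign = +1

1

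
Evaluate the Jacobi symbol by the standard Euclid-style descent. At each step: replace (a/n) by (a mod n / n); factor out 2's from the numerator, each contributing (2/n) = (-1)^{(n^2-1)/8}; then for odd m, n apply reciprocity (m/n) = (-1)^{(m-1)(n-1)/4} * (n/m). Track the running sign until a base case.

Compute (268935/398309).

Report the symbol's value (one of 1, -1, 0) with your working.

1

flip (268935/398309) -> (398309/268935): both odd, 268935 mod 4 = 3, 398309 mod 4 = 1, so the flip contributes +1; sign now +1
(398309/268935): 398309 mod 268935 = 129374, so (398309/268935) = (129374/268935)
factor out 2^1: 129374 = 2^1·64687; with 268935 mod 8 = 7, (2/268935) = +1; sign now +1; continue with (64687/268935)
flip (64687/268935) -> (268935/64687): both odd, 64687 mod 4 = 3, 268935 mod 4 = 3, so the flip contributes -1; sign now -1
(268935/64687): 268935 mod 64687 = 10187, so (268935/64687) = (10187/64687)
flip (10187/64687) -> (64687/10187): both odd, 10187 mod 4 = 3, 64687 mod 4 = 3, so the flip contributes -1; sign now +1
(64687/10187): 64687 mod 10187 = 3565, so (64687/10187) = (3565/10187)
flip (3565/10187) -> (10187/3565): both odd, 3565 mod 4 = 1, 10187 mod 4 = 3, so the flip contributes +1; sign now +1
(10187/3565): 10187 mod 3565 = 3057, so (10187/3565) = (3057/3565)
flip (3057/3565) -> (3565/3057): both odd, 3057 mod 4 = 1, 3565 mod 4 = 1, so the flip contributes +1; sign now +1
(3565/3057): 3565 mod 3057 = 508, so (3565/3057) = (508/3057)
factor out 2^2: 508 = 2^2·127; with 3057 mod 8 = 1, (2/3057) = +1; sign now +1; continue with (127/3057)
flip (127/3057) -> (3057/127): both odd, 127 mod 4 = 3, 3057 mod 4 = 1, so the flip contributes +1; sign now +1
(3057/127): 3057 mod 127 = 9, so (3057/127) = (9/127)
flip (9/127) -> (127/9): both odd, 9 mod 4 = 1, 127 mod 4 = 3, so the flip contributes +1; sign now +1
(127/9): 127 mod 9 = 1, so (127/9) = (1/9)
reached (1/9) = 1, so the symbol is +1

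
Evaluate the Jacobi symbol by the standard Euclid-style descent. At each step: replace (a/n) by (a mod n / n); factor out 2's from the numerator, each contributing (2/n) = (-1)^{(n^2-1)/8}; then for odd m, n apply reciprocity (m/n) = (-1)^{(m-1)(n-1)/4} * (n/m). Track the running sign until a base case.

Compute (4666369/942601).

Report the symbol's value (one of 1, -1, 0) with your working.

(4666369/942601): 4666369 mod 942601 = 895965, so (4666369/942601) = (895965/942601)
flip (895965/942601) -> (942601/895965): both odd, 895965 mod 4 = 1, 942601 mod 4 = 1, so the flip contributes +1; sign now +1
(942601/895965): 942601 mod 895965 = 46636, so (942601/895965) = (46636/895965)
factor out 2^2: 46636 = 2^2·11659; with 895965 mod 8 = 5, (2/895965) = -1; sign now +1; continue with (11659/895965)
flip (11659/895965) -> (895965/11659): both odd, 11659 mod 4 = 3, 895965 mod 4 = 1, so the flip contributes +1; sign now +1
(895965/11659): 895965 mod 11659 = 9881, so (895965/11659) = (9881/11659)
flip (9881/11659) -> (11659/9881): both odd, 9881 mod 4 = 1, 11659 mod 4 = 3, so the flip contributes +1; sign now +1
(11659/9881): 11659 mod 9881 = 1778, so (11659/9881) = (1778/9881)
factor out 2^1: 1778 = 2^1·889; with 9881 mod 8 = 1, (2/9881) = +1; sign now +1; continue with (889/9881)
flip (889/9881) -> (9881/889): both odd, 889 mod 4 = 1, 9881 mod 4 = 1, so the flip contributes +1; sign now +1
(9881/889): 9881 mod 889 = 102, so (9881/889) = (102/889)
factor out 2^1: 102 = 2^1·51; with 889 mod 8 = 1, (2/889) = +1; sign now +1; continue with (51/889)
flip (51/889) -> (889/51): both odd, 51 mod 4 = 3, 889 mod 4 = 1, so the flip contributes +1; sign now +1
(889/51): 889 mod 51 = 22, so (889/51) = (22/51)
factor out 2^1: 22 = 2^1·11; with 51 mod 8 = 3, (2/51) = -1; sign now -1; continue with (11/51)
flip (11/51) -> (51/11): both odd, 11 mod 4 = 3, 51 mod 4 = 3, so the flip contributes -1; sign now +1
(51/11): 51 mod 11 = 7, so (51/11) = (7/11)
flip (7/11) -> (11/7): both odd, 7 mod 4 = 3, 11 mod 4 = 3, so the flip contributes -1; sign now -1
(11/7): 11 mod 7 = 4, so (11/7) = (4/7)
factor out 2^2: 4 = 2^2·1; with 7 mod 8 = 7, (2/7) = +1; sign now -1; continue with (1/7)
reached (1/7) = 1, so the symbol is -1

-1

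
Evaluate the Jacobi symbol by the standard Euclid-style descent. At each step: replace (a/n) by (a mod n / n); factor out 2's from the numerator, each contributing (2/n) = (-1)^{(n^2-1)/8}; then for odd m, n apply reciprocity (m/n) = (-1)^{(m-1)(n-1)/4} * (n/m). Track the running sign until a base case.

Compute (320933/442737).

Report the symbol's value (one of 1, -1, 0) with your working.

1

flip (320933/442737) -> (442737/320933): both odd, 320933 mod 4 = 1, 442737 mod 4 = 1, so the flip contributes +1; sign now +1
(442737/320933): 442737 mod 320933 = 121804, so (442737/320933) = (121804/320933)
factor out 2^2: 121804 = 2^2·30451; with 320933 mod 8 = 5, (2/320933) = -1; sign now +1; continue with (30451/320933)
flip (30451/320933) -> (320933/30451): both odd, 30451 mod 4 = 3, 320933 mod 4 = 1, so the flip contributes +1; sign now +1
(320933/30451): 320933 mod 30451 = 16423, so (320933/30451) = (16423/30451)
flip (16423/30451) -> (30451/16423): both odd, 16423 mod 4 = 3, 30451 mod 4 = 3, so the flip contributes -1; sign now -1
(30451/16423): 30451 mod 16423 = 14028, so (30451/16423) = (14028/16423)
factor out 2^2: 14028 = 2^2·3507; with 16423 mod 8 = 7, (2/16423) = +1; sign now -1; continue with (3507/16423)
flip (3507/16423) -> (16423/3507): both odd, 3507 mod 4 = 3, 16423 mod 4 = 3, so the flip contributes -1; sign now +1
(16423/3507): 16423 mod 3507 = 2395, so (16423/3507) = (2395/3507)
flip (2395/3507) -> (3507/2395): both odd, 2395 mod 4 = 3, 3507 mod 4 = 3, so the flip contributes -1; sign now -1
(3507/2395): 3507 mod 2395 = 1112, so (3507/2395) = (1112/2395)
factor out 2^3: 1112 = 2^3·139; with 2395 mod 8 = 3, (2/2395) = -1; sign now +1; continue with (139/2395)
flip (139/2395) -> (2395/139): both odd, 139 mod 4 = 3, 2395 mod 4 = 3, so the flip contributes -1; sign now -1
(2395/139): 2395 mod 139 = 32, so (2395/139) = (32/139)
factor out 2^5: 32 = 2^5·1; with 139 mod 8 = 3, (2/139) = -1; sign now +1; continue with (1/139)
reached (1/139) = 1, so the symbol is +1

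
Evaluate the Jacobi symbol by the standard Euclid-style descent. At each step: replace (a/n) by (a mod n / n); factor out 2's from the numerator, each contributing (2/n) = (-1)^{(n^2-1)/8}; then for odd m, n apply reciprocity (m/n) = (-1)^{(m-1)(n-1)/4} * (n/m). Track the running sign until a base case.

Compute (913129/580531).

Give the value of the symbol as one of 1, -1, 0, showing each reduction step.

0

(913129/580531): 913129 mod 580531 = 332598, so (913129/580531) = (332598/580531)
factor out 2^1: 332598 = 2^1·166299; with 580531 mod 8 = 3, (2/580531) = -1; sign now -1; continue with (166299/580531)
flip (166299/580531) -> (580531/166299): both odd, 166299 mod 4 = 3, 580531 mod 4 = 3, so the flip contributes -1; sign now +1
(580531/166299): 580531 mod 166299 = 81634, so (580531/166299) = (81634/166299)
factor out 2^1: 81634 = 2^1·40817; with 166299 mod 8 = 3, (2/166299) = -1; sign now -1; continue with (40817/166299)
flip (40817/166299) -> (166299/40817): both odd, 40817 mod 4 = 1, 166299 mod 4 = 3, so the flip contributes +1; sign now -1
(166299/40817): 166299 mod 40817 = 3031, so (166299/40817) = (3031/40817)
flip (3031/40817) -> (40817/3031): both odd, 3031 mod 4 = 3, 40817 mod 4 = 1, so the flip contributes +1; sign now -1
(40817/3031): 40817 mod 3031 = 1414, so (40817/3031) = (1414/3031)
factor out 2^1: 1414 = 2^1·707; with 3031 mod 8 = 7, (2/3031) = +1; sign now -1; continue with (707/3031)
flip (707/3031) -> (3031/707): both odd, 707 mod 4 = 3, 3031 mod 4 = 3, so the flip contributes -1; sign now +1
(3031/707): 3031 mod 707 = 203, so (3031/707) = (203/707)
flip (203/707) -> (707/203): both odd, 203 mod 4 = 3, 707 mod 4 = 3, so the flip contributes -1; sign now -1
(707/203): 707 mod 203 = 98, so (707/203) = (98/203)
factor out 2^1: 98 = 2^1·49; with 203 mod 8 = 3, (2/203) = -1; sign now +1; continue with (49/203)
flip (49/203) -> (203/49): both odd, 49 mod 4 = 1, 203 mod 4 = 3, so the flip contributes +1; sign now +1
(203/49): 203 mod 49 = 7, so (203/49) = (7/49)
flip (7/49) -> (49/7): both odd, 7 mod 4 = 3, 49 mod 4 = 1, so the flip contributes +1; sign now +1
(49/7): 49 mod 7 = 0, so (49/7) = (0/7)
reached (0/7); gcd(a, n) > 1, so (0/7) = 0 and the symbol is 0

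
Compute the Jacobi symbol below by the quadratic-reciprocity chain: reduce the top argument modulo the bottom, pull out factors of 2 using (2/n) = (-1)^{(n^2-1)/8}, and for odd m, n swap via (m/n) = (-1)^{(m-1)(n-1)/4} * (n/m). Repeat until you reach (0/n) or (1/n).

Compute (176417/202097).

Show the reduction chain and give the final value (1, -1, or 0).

1

reciprocity: (176417/202097) = +1·(202097/176417) since 176417 mod 4 = 1, 202097 mod 4 = 1; sign now +1
(202097/176417) = (25680/176417)   [reduce mod 176417]
25680 = 2^4·1605; (2/176417) = +1 since 176417 mod 8 = 1, so (25680/176417) = (+1)^4·(1605/176417); sign now +1
reciprocity: (1605/176417) = +1·(176417/1605) since 1605 mod 4 = 1, 176417 mod 4 = 1; sign now +1
(176417/1605) = (1472/1605)   [reduce mod 1605]
1472 = 2^6·23; (2/1605) = -1 since 1605 mod 8 = 5, so (1472/1605) = (-1)^6·(23/1605); sign now +1
reciprocity: (23/1605) = +1·(1605/23) since 23 mod 4 = 3, 1605 mod 4 = 1; sign now +1
(1605/23) = (18/23)   [reduce mod 23]
18 = 2^1·9; (2/23) = +1 since 23 mod 8 = 7, so (18/23) = (+1)^1·(9/23); sign now +1
reciprocity: (9/23) = +1·(23/9) since 9 mod 4 = 1, 23 mod 4 = 3; sign now +1
(23/9) = (5/9)   [reduce mod 9]
reciprocity: (5/9) = +1·(9/5) since 5 mod 4 = 1, 9 mod 4 = 1; sign now +1
(9/5) = (4/5)   [reduce mod 5]
4 = 2^2·1; (2/5) = -1 since 5 mod 8 = 5, so (4/5) = (-1)^2·(1/5); sign now +1
(1/5) = 1; final value = sign = +1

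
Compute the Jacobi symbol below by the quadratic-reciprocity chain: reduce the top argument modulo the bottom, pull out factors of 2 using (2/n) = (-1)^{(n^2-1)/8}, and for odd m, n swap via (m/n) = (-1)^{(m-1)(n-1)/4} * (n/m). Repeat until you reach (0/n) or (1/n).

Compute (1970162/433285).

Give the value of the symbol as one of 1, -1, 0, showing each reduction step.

(1970162/433285) = (237022/433285)   [reduce mod 433285]
237022 = 2^1·118511; (2/433285) = -1 since 433285 mod 8 = 5, so (237022/433285) = (-1)^1·(118511/433285); sign now -1
reciprocity: (118511/433285) = +1·(433285/118511) since 118511 mod 4 = 3, 433285 mod 4 = 1; sign now -1
(433285/118511) = (77752/118511)   [reduce mod 118511]
77752 = 2^3·9719; (2/118511) = +1 since 118511 mod 8 = 7, so (77752/118511) = (+1)^3·(9719/118511); sign now -1
reciprocity: (9719/118511) = -1·(118511/9719) since 9719 mod 4 = 3, 118511 mod 4 = 3; sign now +1
(118511/9719) = (1883/9719)   [reduce mod 9719]
reciprocity: (1883/9719) = -1·(9719/1883) since 1883 mod 4 = 3, 9719 mod 4 = 3; sign now -1
(9719/1883) = (304/1883)   [reduce mod 1883]
304 = 2^4·19; (2/1883) = -1 since 1883 mod 8 = 3, so (304/1883) = (-1)^4·(19/1883); sign now -1
reciprocity: (19/1883) = -1·(1883/19) since 19 mod 4 = 3, 1883 mod 4 = 3; sign now +1
(1883/19) = (2/19)   [reduce mod 19]
2 = 2^1·1; (2/19) = -1 since 19 mod 8 = 3, so (2/19) = (-1)^1·(1/19); sign now -1
(1/19) = 1; final value = sign = -1

-1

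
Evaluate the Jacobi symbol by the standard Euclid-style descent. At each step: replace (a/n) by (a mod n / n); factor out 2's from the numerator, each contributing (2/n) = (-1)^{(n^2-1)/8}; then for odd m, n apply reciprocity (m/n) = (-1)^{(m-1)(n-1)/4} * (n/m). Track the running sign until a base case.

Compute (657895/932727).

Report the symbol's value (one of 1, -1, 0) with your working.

1

flip (657895/932727) -> (932727/657895): both odd, 657895 mod 4 = 3, 932727 mod 4 = 3, so the flip contributes -1; sign now -1
(932727/657895): 932727 mod 657895 = 274832, so (932727/657895) = (274832/657895)
factor out 2^4: 274832 = 2^4·17177; with 657895 mod 8 = 7, (2/657895) = +1; sign now -1; continue with (17177/657895)
flip (17177/657895) -> (657895/17177): both odd, 17177 mod 4 = 1, 657895 mod 4 = 3, so the flip contributes +1; sign now -1
(657895/17177): 657895 mod 17177 = 5169, so (657895/17177) = (5169/17177)
flip (5169/17177) -> (17177/5169): both odd, 5169 mod 4 = 1, 17177 mod 4 = 1, so the flip contributes +1; sign now -1
(17177/5169): 17177 mod 5169 = 1670, so (17177/5169) = (1670/5169)
factor out 2^1: 1670 = 2^1·835; with 5169 mod 8 = 1, (2/5169) = +1; sign now -1; continue with (835/5169)
flip (835/5169) -> (5169/835): both odd, 835 mod 4 = 3, 5169 mod 4 = 1, so the flip contributes +1; sign now -1
(5169/835): 5169 mod 835 = 159, so (5169/835) = (159/835)
flip (159/835) -> (835/159): both odd, 159 mod 4 = 3, 835 mod 4 = 3, so the flip contributes -1; sign now +1
(835/159): 835 mod 159 = 40, so (835/159) = (40/159)
factor out 2^3: 40 = 2^3·5; with 159 mod 8 = 7, (2/159) = +1; sign now +1; continue with (5/159)
flip (5/159) -> (159/5): both odd, 5 mod 4 = 1, 159 mod 4 = 3, so the flip contributes +1; sign now +1
(159/5): 159 mod 5 = 4, so (159/5) = (4/5)
factor out 2^2: 4 = 2^2·1; with 5 mod 8 = 5, (2/5) = -1; sign now +1; continue with (1/5)
reached (1/5) = 1, so the symbol is +1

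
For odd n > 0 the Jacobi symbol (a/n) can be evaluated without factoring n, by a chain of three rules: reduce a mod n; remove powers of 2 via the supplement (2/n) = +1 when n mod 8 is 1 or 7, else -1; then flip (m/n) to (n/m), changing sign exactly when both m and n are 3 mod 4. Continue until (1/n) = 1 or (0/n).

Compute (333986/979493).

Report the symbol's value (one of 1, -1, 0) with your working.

1

factor out 2^1: 333986 = 2^1·166993; with 979493 mod 8 = 5, (2/979493) = -1; sign now -1; continue with (166993/979493)
flip (166993/979493) -> (979493/166993): both odd, 166993 mod 4 = 1, 979493 mod 4 = 1, so the flip contributes +1; sign now -1
(979493/166993): 979493 mod 166993 = 144528, so (979493/166993) = (144528/166993)
factor out 2^4: 144528 = 2^4·9033; with 166993 mod 8 = 1, (2/166993) = +1; sign now -1; continue with (9033/166993)
flip (9033/166993) -> (166993/9033): both odd, 9033 mod 4 = 1, 166993 mod 4 = 1, so the flip contributes +1; sign now -1
(166993/9033): 166993 mod 9033 = 4399, so (166993/9033) = (4399/9033)
flip (4399/9033) -> (9033/4399): both odd, 4399 mod 4 = 3, 9033 mod 4 = 1, so the flip contributes +1; sign now -1
(9033/4399): 9033 mod 4399 = 235, so (9033/4399) = (235/4399)
flip (235/4399) -> (4399/235): both odd, 235 mod 4 = 3, 4399 mod 4 = 3, so the flip contributes -1; sign now +1
(4399/235): 4399 mod 235 = 169, so (4399/235) = (169/235)
flip (169/235) -> (235/169): both odd, 169 mod 4 = 1, 235 mod 4 = 3, so the flip contributes +1; sign now +1
(235/169): 235 mod 169 = 66, so (235/169) = (66/169)
factor out 2^1: 66 = 2^1·33; with 169 mod 8 = 1, (2/169) = +1; sign now +1; continue with (33/169)
flip (33/169) -> (169/33): both odd, 33 mod 4 = 1, 169 mod 4 = 1, so the flip contributes +1; sign now +1
(169/33): 169 mod 33 = 4, so (169/33) = (4/33)
factor out 2^2: 4 = 2^2·1; with 33 mod 8 = 1, (2/33) = +1; sign now +1; continue with (1/33)
reached (1/33) = 1, so the symbol is +1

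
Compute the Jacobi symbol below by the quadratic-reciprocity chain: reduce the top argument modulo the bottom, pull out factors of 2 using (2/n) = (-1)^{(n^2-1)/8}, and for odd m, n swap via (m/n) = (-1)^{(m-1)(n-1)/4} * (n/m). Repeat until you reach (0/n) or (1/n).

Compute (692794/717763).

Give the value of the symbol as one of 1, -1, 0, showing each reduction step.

1

692794 = 2^1·346397; (2/717763) = -1 since 717763 mod 8 = 3, so (692794/717763) = (-1)^1·(346397/717763); sign now -1
reciprocity: (346397/717763) = +1·(717763/346397) since 346397 mod 4 = 1, 717763 mod 4 = 3; sign now -1
(717763/346397) = (24969/346397)   [reduce mod 346397]
reciprocity: (24969/346397) = +1·(346397/24969) since 24969 mod 4 = 1, 346397 mod 4 = 1; sign now -1
(346397/24969) = (21800/24969)   [reduce mod 24969]
21800 = 2^3·2725; (2/24969) = +1 since 24969 mod 8 = 1, so (21800/24969) = (+1)^3·(2725/24969); sign now -1
reciprocity: (2725/24969) = +1·(24969/2725) since 2725 mod 4 = 1, 24969 mod 4 = 1; sign now -1
(24969/2725) = (444/2725)   [reduce mod 2725]
444 = 2^2·111; (2/2725) = -1 since 2725 mod 8 = 5, so (444/2725) = (-1)^2·(111/2725); sign now -1
reciprocity: (111/2725) = +1·(2725/111) since 111 mod 4 = 3, 2725 mod 4 = 1; sign now -1
(2725/111) = (61/111)   [reduce mod 111]
reciprocity: (61/111) = +1·(111/61) since 61 mod 4 = 1, 111 mod 4 = 3; sign now -1
(111/61) = (50/61)   [reduce mod 61]
50 = 2^1·25; (2/61) = -1 since 61 mod 8 = 5, so (50/61) = (-1)^1·(25/61); sign now +1
reciprocity: (25/61) = +1·(61/25) since 25 mod 4 = 1, 61 mod 4 = 1; sign now +1
(61/25) = (11/25)   [reduce mod 25]
reciprocity: (11/25) = +1·(25/11) since 11 mod 4 = 3, 25 mod 4 = 1; sign now +1
(25/11) = (3/11)   [reduce mod 11]
reciprocity: (3/11) = -1·(11/3) since 3 mod 4 = 3, 11 mod 4 = 3; sign now -1
(11/3) = (2/3)   [reduce mod 3]
2 = 2^1·1; (2/3) = -1 since 3 mod 8 = 3, so (2/3) = (-1)^1·(1/3); sign now +1
(1/3) = 1; final value = sign = +1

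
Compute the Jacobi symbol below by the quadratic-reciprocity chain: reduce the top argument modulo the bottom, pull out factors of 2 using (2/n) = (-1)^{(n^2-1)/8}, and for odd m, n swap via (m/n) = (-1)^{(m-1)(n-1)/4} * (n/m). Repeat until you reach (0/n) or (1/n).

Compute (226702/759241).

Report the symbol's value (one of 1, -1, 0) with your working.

0

226702 = 2^1·113351; (2/759241) = +1 since 759241 mod 8 = 1, so (226702/759241) = (+1)^1·(113351/759241); sign now +1
reciprocity: (113351/759241) = +1·(759241/113351) since 113351 mod 4 = 3, 759241 mod 4 = 1; sign now +1
(759241/113351) = (79135/113351)   [reduce mod 113351]
reciprocity: (79135/113351) = -1·(113351/79135) since 79135 mod 4 = 3, 113351 mod 4 = 3; sign now -1
(113351/79135) = (34216/79135)   [reduce mod 79135]
34216 = 2^3·4277; (2/79135) = +1 since 79135 mod 8 = 7, so (34216/79135) = (+1)^3·(4277/79135); sign now -1
reciprocity: (4277/79135) = +1·(79135/4277) since 4277 mod 4 = 1, 79135 mod 4 = 3; sign now -1
(79135/4277) = (2149/4277)   [reduce mod 4277]
reciprocity: (2149/4277) = +1·(4277/2149) since 2149 mod 4 = 1, 4277 mod 4 = 1; sign now -1
(4277/2149) = (2128/2149)   [reduce mod 2149]
2128 = 2^4·133; (2/2149) = -1 since 2149 mod 8 = 5, so (2128/2149) = (-1)^4·(133/2149); sign now -1
reciprocity: (133/2149) = +1·(2149/133) since 133 mod 4 = 1, 2149 mod 4 = 1; sign now -1
(2149/133) = (21/133)   [reduce mod 133]
reciprocity: (21/133) = +1·(133/21) since 21 mod 4 = 1, 133 mod 4 = 1; sign now -1
(133/21) = (7/21)   [reduce mod 21]
reciprocity: (7/21) = +1·(21/7) since 7 mod 4 = 3, 21 mod 4 = 1; sign now -1
(21/7) = (0/7)   [reduce mod 7]
(0/7) = 0   [gcd(a, n) > 1]; final value = 0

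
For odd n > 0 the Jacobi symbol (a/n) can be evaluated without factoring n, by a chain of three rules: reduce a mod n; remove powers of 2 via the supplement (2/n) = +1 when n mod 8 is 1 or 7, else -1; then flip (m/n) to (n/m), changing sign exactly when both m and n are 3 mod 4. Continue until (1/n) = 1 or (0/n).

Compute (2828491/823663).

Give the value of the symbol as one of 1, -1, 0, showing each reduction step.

(2828491/823663): 2828491 mod 823663 = 357502, so (2828491/823663) = (357502/823663)
factor out 2^1: 357502 = 2^1·178751; with 823663 mod 8 = 7, (2/823663) = +1; sign now +1; continue with (178751/823663)
flip (178751/823663) -> (823663/178751): both odd, 178751 mod 4 = 3, 823663 mod 4 = 3, so the flip contributes -1; sign now -1
(823663/178751): 823663 mod 178751 = 108659, so (823663/178751) = (108659/178751)
flip (108659/178751) -> (178751/108659): both odd, 108659 mod 4 = 3, 178751 mod 4 = 3, so the flip contributes -1; sign now +1
(178751/108659): 178751 mod 108659 = 70092, so (178751/108659) = (70092/108659)
factor out 2^2: 70092 = 2^2·17523; with 108659 mod 8 = 3, (2/108659) = -1; sign now +1; continue with (17523/108659)
flip (17523/108659) -> (108659/17523): both odd, 17523 mod 4 = 3, 108659 mod 4 = 3, so the flip contributes -1; sign now -1
(108659/17523): 108659 mod 17523 = 3521, so (108659/17523) = (3521/17523)
flip (3521/17523) -> (17523/3521): both odd, 3521 mod 4 = 1, 17523 mod 4 = 3, so the flip contributes +1; sign now -1
(17523/3521): 17523 mod 3521 = 3439, so (17523/3521) = (3439/3521)
flip (3439/3521) -> (3521/3439): both odd, 3439 mod 4 = 3, 3521 mod 4 = 1, so the flip contributes +1; sign now -1
(3521/3439): 3521 mod 3439 = 82, so (3521/3439) = (82/3439)
factor out 2^1: 82 = 2^1·41; with 3439 mod 8 = 7, (2/3439) = +1; sign now -1; continue with (41/3439)
flip (41/3439) -> (3439/41): both odd, 41 mod 4 = 1, 3439 mod 4 = 3, so the flip contributes +1; sign now -1
(3439/41): 3439 mod 41 = 36, so (3439/41) = (36/41)
factor out 2^2: 36 = 2^2·9; with 41 mod 8 = 1, (2/41) = +1; sign now -1; continue with (9/41)
flip (9/41) -> (41/9): both odd, 9 mod 4 = 1, 41 mod 4 = 1, so the flip contributes +1; sign now -1
(41/9): 41 mod 9 = 5, so (41/9) = (5/9)
flip (5/9) -> (9/5): both odd, 5 mod 4 = 1, 9 mod 4 = 1, so the flip contributes +1; sign now -1
(9/5): 9 mod 5 = 4, so (9/5) = (4/5)
factor out 2^2: 4 = 2^2·1; with 5 mod 8 = 5, (2/5) = -1; sign now -1; continue with (1/5)
reached (1/5) = 1, so the symbol is -1

-1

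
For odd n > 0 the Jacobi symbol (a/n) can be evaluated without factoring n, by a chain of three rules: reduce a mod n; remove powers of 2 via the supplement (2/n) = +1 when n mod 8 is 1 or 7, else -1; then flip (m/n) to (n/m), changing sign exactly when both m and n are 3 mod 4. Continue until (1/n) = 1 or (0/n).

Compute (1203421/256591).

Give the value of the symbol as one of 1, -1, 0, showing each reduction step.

(1203421/256591) = (177057/256591)   [reduce mod 256591]
reciprocity: (177057/256591) = +1·(256591/177057) since 177057 mod 4 = 1, 256591 mod 4 = 3; sign now +1
(256591/177057) = (79534/177057)   [reduce mod 177057]
79534 = 2^1·39767; (2/177057) = +1 since 177057 mod 8 = 1, so (79534/177057) = (+1)^1·(39767/177057); sign now +1
reciprocity: (39767/177057) = +1·(177057/39767) since 39767 mod 4 = 3, 177057 mod 4 = 1; sign now +1
(177057/39767) = (17989/39767)   [reduce mod 39767]
reciprocity: (17989/39767) = +1·(39767/17989) since 17989 mod 4 = 1, 39767 mod 4 = 3; sign now +1
(39767/17989) = (3789/17989)   [reduce mod 17989]
reciprocity: (3789/17989) = +1·(17989/3789) since 3789 mod 4 = 1, 17989 mod 4 = 1; sign now +1
(17989/3789) = (2833/3789)   [reduce mod 3789]
reciprocity: (2833/3789) = +1·(3789/2833) since 2833 mod 4 = 1, 3789 mod 4 = 1; sign now +1
(3789/2833) = (956/2833)   [reduce mod 2833]
956 = 2^2·239; (2/2833) = +1 since 2833 mod 8 = 1, so (956/2833) = (+1)^2·(239/2833); sign now +1
reciprocity: (239/2833) = +1·(2833/239) since 239 mod 4 = 3, 2833 mod 4 = 1; sign now +1
(2833/239) = (204/239)   [reduce mod 239]
204 = 2^2·51; (2/239) = +1 since 239 mod 8 = 7, so (204/239) = (+1)^2·(51/239); sign now +1
reciprocity: (51/239) = -1·(239/51) since 51 mod 4 = 3, 239 mod 4 = 3; sign now -1
(239/51) = (35/51)   [reduce mod 51]
reciprocity: (35/51) = -1·(51/35) since 35 mod 4 = 3, 51 mod 4 = 3; sign now +1
(51/35) = (16/35)   [reduce mod 35]
16 = 2^4·1; (2/35) = -1 since 35 mod 8 = 3, so (16/35) = (-1)^4·(1/35); sign now +1
(1/35) = 1; final value = sign = +1

1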